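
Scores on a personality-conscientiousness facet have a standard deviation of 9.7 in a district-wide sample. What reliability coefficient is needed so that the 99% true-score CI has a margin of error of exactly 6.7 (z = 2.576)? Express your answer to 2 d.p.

SEM needed = half-width / z = 6.7/2.576 ≃ 2.60093
Required reliability = 1 − (SEM/SD)² = 1 − 0.07190 ≃ 0.92810

0.93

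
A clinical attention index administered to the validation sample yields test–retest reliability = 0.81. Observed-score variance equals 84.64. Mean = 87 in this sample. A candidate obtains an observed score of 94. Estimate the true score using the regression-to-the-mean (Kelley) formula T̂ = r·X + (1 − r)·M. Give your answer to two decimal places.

92.67

Estimated true score = 0.8100×94 + (1 − 0.8100)×87 ≃ 92.6700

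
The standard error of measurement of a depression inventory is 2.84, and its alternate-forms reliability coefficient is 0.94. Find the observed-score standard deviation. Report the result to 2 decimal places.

SD = 2.84 / √(1 − 0.94) ≈ 11.594

11.59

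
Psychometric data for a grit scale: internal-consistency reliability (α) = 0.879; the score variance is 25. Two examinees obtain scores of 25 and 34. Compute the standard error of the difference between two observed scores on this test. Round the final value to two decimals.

σ = 25^(1/2) = 5.00000
SEM = 5.00000×√(1 − 0.87900) ≈ 1.73925
SE_diff = SEM × √2 ≈ 1.73925 × 1.41421 ≈ 2.45967

2.46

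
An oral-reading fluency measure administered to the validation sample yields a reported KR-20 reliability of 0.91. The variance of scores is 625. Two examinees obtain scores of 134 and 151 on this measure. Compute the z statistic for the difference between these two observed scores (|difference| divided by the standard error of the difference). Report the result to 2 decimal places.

1.60

SD = √625 = 25.00000
The standard error of measurement is 25.00000*√(1 − 0.91000) ≈ 25.00000*0.30000 ≈ 7.50000.
SE_diff = √2 * SEM ≈ 10.60660
z = 17 / 10.60660 ≈ 1.60278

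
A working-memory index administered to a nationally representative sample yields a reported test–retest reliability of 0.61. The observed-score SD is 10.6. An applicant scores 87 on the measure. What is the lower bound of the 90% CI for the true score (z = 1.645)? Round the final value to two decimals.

SEM = 10.60000·√(1 − 0.61000) ≃ 6.61970
1.645 · SEM ≃ 10.88940
Lower limit = 87 − 10.88940 ≃ 76.11060

76.11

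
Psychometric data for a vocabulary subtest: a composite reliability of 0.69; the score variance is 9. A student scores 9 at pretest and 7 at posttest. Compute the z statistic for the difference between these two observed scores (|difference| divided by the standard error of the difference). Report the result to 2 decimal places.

SD = √9 ≈ 3.00000
The standard error of measurement is 3.00000×√(1 − 0.69000) ≈ 3.00000×0.55678 ≈ 1.67033.
SE_diff = √2 × SEM ≈ 2.36220
z = |9 − 7| / 2.36220 = 2 / 2.36220 ≈ 0.84667

0.85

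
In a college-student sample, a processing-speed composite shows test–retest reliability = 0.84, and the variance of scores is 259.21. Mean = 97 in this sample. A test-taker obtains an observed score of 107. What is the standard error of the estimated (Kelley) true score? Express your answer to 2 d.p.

5.90

σ = 259.21^(1/2) = 16.1000
SE_est = 16.1000·√[r(1 − r)] ≈ 5.9024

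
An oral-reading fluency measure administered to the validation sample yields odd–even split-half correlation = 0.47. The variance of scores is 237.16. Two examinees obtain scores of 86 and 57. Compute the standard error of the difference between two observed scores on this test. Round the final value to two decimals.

SD = √237.16 = 15.400
Full-length reliability (Spearman-Brown) = 2(0.47)/(1+0.47) ≈ 0.639
SEM = 15.400 × √(1 − 0.639) = 15.400 × √0.361 ≈ 15.400 × 0.600 ≈ 9.247
SE_diff = SEM × √2 ≈ 9.247 × 1.414 ≈ 13.077

13.08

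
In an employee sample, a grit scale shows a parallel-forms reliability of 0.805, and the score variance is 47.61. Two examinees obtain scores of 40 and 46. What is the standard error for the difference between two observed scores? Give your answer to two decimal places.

4.31

σ = 47.61^(1/2) = 6.9000
SEM = 6.9000 * √(1 − 0.8050) = 6.9000 * √0.1950 ≃ 6.9000 * 0.4416 ≃ 3.0470
SE_diff = SEM * √2 ≃ 3.0470 * 1.4142 ≃ 4.3090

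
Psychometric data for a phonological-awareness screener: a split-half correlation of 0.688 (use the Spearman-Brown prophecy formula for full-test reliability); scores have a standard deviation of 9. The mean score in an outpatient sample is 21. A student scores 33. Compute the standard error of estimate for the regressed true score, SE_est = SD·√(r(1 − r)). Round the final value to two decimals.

Spearman-Brown: r = 2(0.688) / (1 + 0.688) = 1.376 / 1.688 ≈ 0.815
SE_est = SD × √(r(1 − r)) = 9.000 × √0.151 ≈ 9.000 × 0.388 ≈ 3.493

3.49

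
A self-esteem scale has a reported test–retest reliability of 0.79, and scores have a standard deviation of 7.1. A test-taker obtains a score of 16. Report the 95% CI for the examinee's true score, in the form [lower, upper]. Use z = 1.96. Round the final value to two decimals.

[9.62, 22.38]

SEM = 7.1000×√(1 − 0.7900) ≈ 3.2536
Margin = 1.96 × 3.2536 ≈ 6.3771
95% CI: 16 ± 6.3771 = [9.6229, 22.3771]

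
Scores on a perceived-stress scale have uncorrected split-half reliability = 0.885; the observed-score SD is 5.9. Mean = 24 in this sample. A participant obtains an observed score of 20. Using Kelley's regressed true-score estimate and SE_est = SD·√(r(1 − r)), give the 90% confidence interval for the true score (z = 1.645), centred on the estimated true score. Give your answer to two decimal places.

[17.92, 22.57]

r_full = 2·0.885 / (1 + 0.885) ≈ 0.93899
Estimated true score = 0.93899·20 + (1 − 0.93899)·24 ≈ 20.24403
SE_est = SD · √(r(1 − r)) = 5.90000 · √0.05729 ≈ 5.90000 · 0.23934 ≈ 1.41213
90% CI: 20.24403 ± 2.32296 ≈ (17.92107, 22.56699)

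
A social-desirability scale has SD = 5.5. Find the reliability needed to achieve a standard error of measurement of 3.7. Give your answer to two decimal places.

0.55

r = 1 − (SEM / SD)² = 1 − (3.700 / 5.5)² ≈ 1 − 0.453 ≈ 0.547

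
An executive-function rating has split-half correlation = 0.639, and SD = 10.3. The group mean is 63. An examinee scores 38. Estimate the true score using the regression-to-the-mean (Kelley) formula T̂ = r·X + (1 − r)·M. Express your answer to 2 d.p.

43.51

Full-length reliability (Spearman-Brown) = 2(0.639)/(1+0.639) ≈ 0.7797
Estimated true score = 0.7797·38 + (1 − 0.7797)·63 ≈ 43.5064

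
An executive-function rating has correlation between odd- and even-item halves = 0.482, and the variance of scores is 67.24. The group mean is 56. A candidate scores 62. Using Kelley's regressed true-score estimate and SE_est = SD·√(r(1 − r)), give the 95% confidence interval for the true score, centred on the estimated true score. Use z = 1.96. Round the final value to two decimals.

σ = 67.24^(1/2) = 8.20000
Full-length reliability (Spearman-Brown) = 2(0.482)/(1+0.482) ≈ 0.65047
Estimated true score = 0.65047*62 + (1 − 0.65047)*56 ≈ 59.90283
SE_est = SD * √(r(1 − r)) = 8.20000 * √0.22736 ≈ 8.20000 * 0.47682 ≈ 3.90993
95% CI: 59.90283 ± 7.66346 ≈ (52.23937, 67.56630)

[52.24, 67.57]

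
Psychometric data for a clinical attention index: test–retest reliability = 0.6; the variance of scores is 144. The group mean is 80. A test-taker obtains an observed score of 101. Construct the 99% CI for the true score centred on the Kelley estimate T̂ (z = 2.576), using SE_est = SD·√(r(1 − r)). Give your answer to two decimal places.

[77.46, 107.74]

SD = √144 = 12.000
T̂ = 0.600(101) + 0.400(80) ≃ 92.600
SE_est = SD · √(r(1 − r)) = 12.000 · √0.240 ≃ 12.000 · 0.490 ≃ 5.879
99% CI: 92.600 ± 15.144 ≃ (77.456, 107.744)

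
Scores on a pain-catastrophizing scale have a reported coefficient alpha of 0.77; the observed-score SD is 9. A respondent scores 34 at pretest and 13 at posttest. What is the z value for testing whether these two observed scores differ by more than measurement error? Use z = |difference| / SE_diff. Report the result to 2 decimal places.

SEM = 9.000 × √(1 − 0.770) = 9.000 × √0.230 ≃ 9.000 × 0.480 ≃ 4.316
SE_diff = √2 × SEM ≃ 6.104
z = 21 / 6.104 ≃ 3.440

3.44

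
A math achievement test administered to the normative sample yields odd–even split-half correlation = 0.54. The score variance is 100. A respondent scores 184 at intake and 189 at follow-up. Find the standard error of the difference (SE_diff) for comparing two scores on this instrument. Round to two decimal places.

7.73

SD = √100 ≈ 10.000
r_full = 2·0.54 / (1 + 0.54) ≈ 0.701
SEM = 10.000*√(1 − 0.701) ≈ 5.465
Standard error of the difference = 5.465·√2 ≈ 7.729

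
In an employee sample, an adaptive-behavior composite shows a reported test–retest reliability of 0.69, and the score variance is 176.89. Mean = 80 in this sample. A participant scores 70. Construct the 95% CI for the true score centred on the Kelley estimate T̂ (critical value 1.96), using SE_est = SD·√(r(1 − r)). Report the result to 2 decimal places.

[61.04, 85.16]

SD = √176.89 ≈ 13.3000
Estimated true score = 0.6900×70 + (1 − 0.6900)×80 ≈ 73.1000
SE_est = SD × √(r(1 − r)) = 13.3000 × √0.2139 ≈ 13.3000 × 0.4625 ≈ 6.1512
CI = 73.1000 ± 1.96 × 6.1512 → [61.0437, 85.1563]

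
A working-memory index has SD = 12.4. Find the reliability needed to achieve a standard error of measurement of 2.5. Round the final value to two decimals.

0.96

r = 1 − (2.500/12.4)² ≃ 1 − 0.041 ≃ 0.959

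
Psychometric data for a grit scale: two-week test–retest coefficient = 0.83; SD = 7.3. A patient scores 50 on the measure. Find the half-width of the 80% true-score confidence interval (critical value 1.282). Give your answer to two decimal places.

3.86

SEM = 7.30000 · √(1 − 0.83000) = 7.30000 · √0.17000 ≈ 7.30000 · 0.41231 ≈ 3.00987
Half-width = 1.282·3.00987 ≈ 3.85865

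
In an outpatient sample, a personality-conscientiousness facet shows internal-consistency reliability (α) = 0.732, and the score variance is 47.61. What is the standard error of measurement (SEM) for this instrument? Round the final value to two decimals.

3.57

SD = √47.61 ≈ 6.9000
SEM = 6.9000 × √(1 − 0.7320) = 6.9000 × √0.2680 ≈ 6.9000 × 0.5177 ≈ 3.5720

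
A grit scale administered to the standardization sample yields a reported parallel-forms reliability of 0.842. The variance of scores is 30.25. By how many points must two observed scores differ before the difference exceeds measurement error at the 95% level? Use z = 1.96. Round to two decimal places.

6.06

SD = √30.25 ≈ 5.500
SEM = 5.500 · √(1 − 0.842) = 5.500 · √0.158 ≈ 5.500 · 0.397 ≈ 2.186
SE_diff = SEM · √2 ≈ 2.186 · 1.414 ≈ 3.092
Minimum reliable difference = 1.96 · SE_diff ≈ 1.96 · 3.092 ≈ 6.060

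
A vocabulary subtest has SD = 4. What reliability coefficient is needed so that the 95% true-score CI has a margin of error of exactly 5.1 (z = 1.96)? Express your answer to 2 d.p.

0.58

Required SEM = 5.1 / 1.96 ≈ 2.6020
r = 1 − (2.6020/4)² ≈ 1 − 0.4232 ≈ 0.5768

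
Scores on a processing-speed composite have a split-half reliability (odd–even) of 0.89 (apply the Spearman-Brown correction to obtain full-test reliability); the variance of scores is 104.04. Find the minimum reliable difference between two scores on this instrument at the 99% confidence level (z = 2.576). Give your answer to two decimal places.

SD = √104.04 ≈ 10.20000
Full-length reliability (Spearman-Brown) = 2(0.89)/(1+0.89) ≈ 0.94180
The standard error of measurement is 10.20000×√(1 − 0.94180) ≈ 10.20000×0.24125 ≈ 2.46074.
SE_diff = SEM × √2 ≈ 2.46074 × 1.41421 ≈ 3.48001
Minimum reliable difference = 2.576 × SE_diff ≈ 2.576 × 3.48001 ≈ 8.96451

8.96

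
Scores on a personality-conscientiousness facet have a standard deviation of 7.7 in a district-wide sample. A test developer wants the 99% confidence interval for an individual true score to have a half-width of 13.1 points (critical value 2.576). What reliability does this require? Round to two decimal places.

Required SEM = 13.1 / 2.576 ≈ 5.0854
r = 1 − (SEM / SD)² = 1 − (5.0854 / 7.7)² ≈ 1 − 0.4362 ≈ 0.5638

0.56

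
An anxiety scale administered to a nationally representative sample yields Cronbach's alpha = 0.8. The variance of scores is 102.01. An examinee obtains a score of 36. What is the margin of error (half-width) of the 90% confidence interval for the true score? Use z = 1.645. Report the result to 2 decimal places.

7.43

σ = 102.01^(1/2) = 10.1000
The standard error of measurement is 10.1000*√(1 − 0.8000) ≃ 10.1000*0.4472 ≃ 4.5169.
Half-width = 1.645*4.5169 ≃ 7.4302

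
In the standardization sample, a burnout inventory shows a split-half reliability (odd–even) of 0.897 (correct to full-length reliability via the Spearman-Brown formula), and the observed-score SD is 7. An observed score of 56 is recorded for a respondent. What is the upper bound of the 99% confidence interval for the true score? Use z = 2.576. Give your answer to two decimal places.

Spearman-Brown: r = 2(0.897) / (1 + 0.897) = 1.79400 / 1.89700 ≈ 0.94570
The standard error of measurement is 7.00000·√(1 − 0.94570) ≈ 7.00000·0.23302 ≈ 1.63111.
Margin = 2.576 · 1.63111 ≈ 4.20174
Upper bound: 56 + 4.20174 = 60.20174

60.20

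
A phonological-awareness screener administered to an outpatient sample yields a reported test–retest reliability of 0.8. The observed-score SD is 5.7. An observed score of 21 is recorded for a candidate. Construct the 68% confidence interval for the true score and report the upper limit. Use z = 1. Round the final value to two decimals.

The standard error of measurement is 5.7000·√(1 − 0.8000) ≈ 5.7000·0.4472 ≈ 2.5491.
1 · SEM ≈ 2.5491
Upper limit = 21 + 2.5491 ≈ 23.5491

23.55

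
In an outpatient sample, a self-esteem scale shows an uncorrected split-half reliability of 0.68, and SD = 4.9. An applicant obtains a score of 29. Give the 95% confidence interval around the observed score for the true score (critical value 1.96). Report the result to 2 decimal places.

[24.81, 33.19]

Full-length reliability (Spearman-Brown) = 2(0.68)/(1+0.68) ≈ 0.810
SEM = 4.900 · √(1 − 0.810) = 4.900 · √0.190 ≈ 4.900 · 0.436 ≈ 2.139
Margin = 1.96 · 2.139 ≈ 4.192
CI = 29 ± 4.192 → [24.808, 33.192]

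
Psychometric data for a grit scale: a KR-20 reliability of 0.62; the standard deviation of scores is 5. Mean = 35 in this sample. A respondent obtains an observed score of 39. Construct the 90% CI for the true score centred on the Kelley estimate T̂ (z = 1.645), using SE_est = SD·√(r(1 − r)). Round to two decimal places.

T̂ = r·X + (1 − r)·M = 0.6200×39 + 0.3800×35 = 24.1800 + 13.3000 ≈ 37.4800
SE_est = SD × √(r(1 − r)) = 5.0000 × √0.2356 ≈ 5.0000 × 0.4854 ≈ 2.4269
90% CI: 37.4800 ± 3.9923 ≈ (33.4877, 41.4723)

[33.49, 41.47]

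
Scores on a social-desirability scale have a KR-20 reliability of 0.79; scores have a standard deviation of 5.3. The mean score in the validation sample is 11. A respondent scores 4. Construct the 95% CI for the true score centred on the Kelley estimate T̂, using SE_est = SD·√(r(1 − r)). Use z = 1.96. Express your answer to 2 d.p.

Estimated true score = 0.79000*4 + (1 − 0.79000)*11 ≃ 5.47000
SE_est = SD * √(r(1 − r)) = 5.30000 * √0.16590 ≃ 5.30000 * 0.40731 ≃ 2.15873
CI = 5.47000 ± 1.96 * 2.15873 → [1.23888, 9.70112]

[1.24, 9.70]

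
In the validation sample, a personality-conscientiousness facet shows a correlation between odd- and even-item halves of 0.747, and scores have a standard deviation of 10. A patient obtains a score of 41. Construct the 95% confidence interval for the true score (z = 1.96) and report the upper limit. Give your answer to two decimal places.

Full-length reliability (Spearman-Brown) = 2(0.747)/(1+0.747) ≈ 0.8552
SEM = 10.0000 · √(1 − 0.8552) = 10.0000 · √0.1448 ≈ 10.0000 · 0.3806 ≈ 3.8055
1.96 · SEM ≈ 7.4588
Upper limit = 41 + 7.4588 ≈ 48.4588

48.46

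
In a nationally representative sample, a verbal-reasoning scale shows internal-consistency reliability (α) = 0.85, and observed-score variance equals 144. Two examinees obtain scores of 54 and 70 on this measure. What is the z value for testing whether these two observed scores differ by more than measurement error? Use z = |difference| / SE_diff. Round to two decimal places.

σ = 144^(1/2) = 12.000
SEM = 12.000 × √(1 − 0.850) = 12.000 × √0.150 ≃ 12.000 × 0.387 ≃ 4.648
SE_diff = SEM × √2 ≃ 4.648 × 1.414 ≃ 6.573
z = |54 − 70| / 6.573 = 16 / 6.573 ≃ 2.434

2.43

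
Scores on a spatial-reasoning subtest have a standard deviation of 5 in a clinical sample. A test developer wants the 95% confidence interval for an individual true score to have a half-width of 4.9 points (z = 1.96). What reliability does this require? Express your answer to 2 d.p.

0.75

Required SEM = 4.9 / 1.96 ≃ 2.500
Required reliability = 1 − (SEM/SD)² = 1 − 0.250 ≃ 0.750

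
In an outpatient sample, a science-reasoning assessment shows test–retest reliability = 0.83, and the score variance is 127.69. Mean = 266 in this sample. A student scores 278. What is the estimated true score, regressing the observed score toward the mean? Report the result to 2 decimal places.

T̂ = 0.8300(278) + 0.1700(266) ≃ 275.9600

275.96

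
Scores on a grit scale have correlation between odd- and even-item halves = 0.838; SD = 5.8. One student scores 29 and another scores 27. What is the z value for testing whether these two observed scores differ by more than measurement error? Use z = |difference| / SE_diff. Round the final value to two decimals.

Spearman-Brown: r = 2(0.838) / (1 + 0.838) = 1.6760 / 1.8380 ≈ 0.9119
SEM = 5.8000*√(1 − 0.9119) ≈ 1.7219
Standard error of the difference = 1.7219·√2 ≈ 2.4352
z = |29 − 27| / 2.4352 = 2 / 2.4352 ≈ 0.8213

0.82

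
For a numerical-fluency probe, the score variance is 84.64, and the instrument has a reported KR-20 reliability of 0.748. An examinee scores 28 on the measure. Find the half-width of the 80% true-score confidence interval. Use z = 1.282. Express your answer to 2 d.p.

5.92

SD = √84.64 = 9.20000
SEM = 9.20000 * √(1 − 0.74800) = 9.20000 * √0.25200 ≈ 9.20000 * 0.50200 ≈ 4.61836
1.282 * SEM ≈ 5.92074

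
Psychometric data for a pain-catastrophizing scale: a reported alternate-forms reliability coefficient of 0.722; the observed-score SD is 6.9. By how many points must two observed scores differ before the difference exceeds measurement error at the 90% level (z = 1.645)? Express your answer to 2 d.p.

8.46

SEM = 6.9000 × √(1 − 0.7220) = 6.9000 × √0.2780 ≃ 6.9000 × 0.5273 ≃ 3.6381
Standard error of the difference = 3.6381·√2 ≃ 5.1450
Minimum reliable difference = 1.645 × SE_diff ≃ 1.645 × 5.1450 ≃ 8.4635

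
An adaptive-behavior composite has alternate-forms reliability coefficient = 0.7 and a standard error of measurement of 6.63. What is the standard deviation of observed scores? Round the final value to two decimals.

SD = SEM / √(1 − r) = 6.63 / √0.3000 ≃ 6.63 / 0.5477 ≃ 12.1047

12.10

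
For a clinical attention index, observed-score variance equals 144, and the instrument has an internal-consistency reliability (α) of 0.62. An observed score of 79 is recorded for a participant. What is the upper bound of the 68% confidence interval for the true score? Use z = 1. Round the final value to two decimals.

σ = 144^(1/2) = 12.000
The standard error of measurement is 12.000·√(1 − 0.620) ≈ 12.000·0.616 ≈ 7.397.
Half-width = 1·7.397 ≈ 7.397
Upper limit = 79 + 7.397 ≈ 86.397

86.40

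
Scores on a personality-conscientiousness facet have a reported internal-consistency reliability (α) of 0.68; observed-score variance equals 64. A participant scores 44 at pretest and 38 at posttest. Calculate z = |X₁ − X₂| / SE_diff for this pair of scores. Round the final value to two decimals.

0.94

σ = 64^(1/2) = 8.000
SEM = 8.000·√(1 − 0.680) ≃ 4.525
SE_diff = SEM · √2 ≃ 4.525 · 1.414 ≃ 6.400
z = |44 − 38| / 6.400 = 6 / 6.400 ≃ 0.938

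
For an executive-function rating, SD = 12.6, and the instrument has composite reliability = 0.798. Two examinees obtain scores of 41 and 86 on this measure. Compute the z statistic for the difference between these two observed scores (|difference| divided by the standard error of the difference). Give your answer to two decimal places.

5.62

SEM = 12.600 × √(1 − 0.798) = 12.600 × √0.202 ≈ 12.600 × 0.449 ≈ 5.663
SE_diff = SEM × √2 ≈ 5.663 × 1.414 ≈ 8.009
z = |41 − 86| / 8.009 = 45 / 8.009 ≈ 5.619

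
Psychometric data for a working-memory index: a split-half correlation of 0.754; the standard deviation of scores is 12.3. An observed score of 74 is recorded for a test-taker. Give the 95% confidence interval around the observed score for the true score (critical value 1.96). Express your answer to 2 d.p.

[64.97, 83.03]

Full-length reliability (Spearman-Brown) = 2(0.754)/(1+0.754) ≈ 0.8597
SEM = 12.3000 × √(1 − 0.8597) = 12.3000 × √0.1403 ≈ 12.3000 × 0.3745 ≈ 4.6064
Margin = 1.96 × 4.6064 ≈ 9.0285
95% CI: 74 ± 9.0285 = [64.9715, 83.0285]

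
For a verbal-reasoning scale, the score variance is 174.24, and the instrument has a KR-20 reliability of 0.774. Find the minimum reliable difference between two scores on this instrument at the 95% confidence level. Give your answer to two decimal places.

17.39

SD = √174.24 ≈ 13.20000
SEM = 13.20000 * √(1 − 0.77400) = 13.20000 * √0.22600 ≈ 13.20000 * 0.47539 ≈ 6.27521
SE_diff = √2 * SEM ≈ 8.87448
Smallest detectable difference = 1.96*8.87448 ≈ 17.39399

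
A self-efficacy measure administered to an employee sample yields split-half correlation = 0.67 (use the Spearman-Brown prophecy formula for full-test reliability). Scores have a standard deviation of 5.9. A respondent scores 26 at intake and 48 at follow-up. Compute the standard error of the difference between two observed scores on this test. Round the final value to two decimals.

Full-length reliability (Spearman-Brown) = 2(0.67)/(1+0.67) ≈ 0.802
SEM = 5.900 · √(1 − 0.802) = 5.900 · √0.198 ≈ 5.900 · 0.445 ≈ 2.623
SE_diff = √2 · SEM ≈ 3.709

3.71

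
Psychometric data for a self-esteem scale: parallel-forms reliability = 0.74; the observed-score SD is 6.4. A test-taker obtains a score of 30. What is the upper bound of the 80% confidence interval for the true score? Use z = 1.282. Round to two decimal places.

34.18

The standard error of measurement is 6.400×√(1 − 0.740) ≈ 6.400×0.510 ≈ 3.263.
1.282 × SEM ≈ 4.184
Upper limit = 30 + 4.184 ≈ 34.184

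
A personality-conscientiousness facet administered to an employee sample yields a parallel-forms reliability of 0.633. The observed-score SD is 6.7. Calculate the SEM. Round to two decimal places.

4.06

SEM = 6.7000×√(1 − 0.6330) ≃ 4.0589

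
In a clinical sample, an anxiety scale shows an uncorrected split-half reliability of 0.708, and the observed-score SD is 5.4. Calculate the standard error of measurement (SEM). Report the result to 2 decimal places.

Spearman-Brown: r = 2(0.708) / (1 + 0.708) = 1.4160 / 1.7080 ≃ 0.8290
SEM = 5.4000 * √(1 − 0.8290) = 5.4000 * √0.1710 ≃ 5.4000 * 0.4135 ≃ 2.2328

2.23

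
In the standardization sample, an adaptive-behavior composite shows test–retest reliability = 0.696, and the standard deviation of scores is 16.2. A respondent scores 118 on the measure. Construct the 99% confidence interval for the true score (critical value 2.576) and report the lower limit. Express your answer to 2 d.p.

94.99

The standard error of measurement is 16.2000*√(1 − 0.6960) ≈ 16.2000*0.5514 ≈ 8.9321.
2.576 * SEM ≈ 23.0090
Lower limit = 118 − 23.0090 ≈ 94.9910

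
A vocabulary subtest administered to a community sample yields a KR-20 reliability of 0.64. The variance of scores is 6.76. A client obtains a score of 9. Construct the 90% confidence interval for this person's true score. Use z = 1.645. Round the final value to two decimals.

SD = √6.76 ≈ 2.600
The standard error of measurement is 2.600*√(1 − 0.640) ≈ 2.600*0.600 ≈ 1.560.
Margin = 1.645 * 1.560 ≈ 2.566
Interval: (6.434, 11.566)

[6.43, 11.57]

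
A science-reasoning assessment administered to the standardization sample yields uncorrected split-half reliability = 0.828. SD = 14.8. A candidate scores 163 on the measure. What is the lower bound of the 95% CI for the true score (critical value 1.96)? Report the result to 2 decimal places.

154.10

Spearman-Brown: r = 2(0.828) / (1 + 0.828) = 1.656 / 1.828 ≈ 0.906
The standard error of measurement is 14.800*√(1 − 0.906) ≈ 14.800*0.307 ≈ 4.540.
Margin = 1.96 * 4.540 ≈ 8.898
Lower limit = 163 − 8.898 ≈ 154.102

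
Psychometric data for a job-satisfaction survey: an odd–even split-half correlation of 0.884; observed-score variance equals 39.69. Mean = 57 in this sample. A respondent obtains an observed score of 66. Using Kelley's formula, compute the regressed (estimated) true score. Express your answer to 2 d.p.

r_full = 2·0.884 / (1 + 0.884) ≈ 0.938
T̂ = r·X + (1 − r)·M = 0.938·66 + 0.062·57 ≈ 61.936 + 3.510 ≈ 65.446

65.45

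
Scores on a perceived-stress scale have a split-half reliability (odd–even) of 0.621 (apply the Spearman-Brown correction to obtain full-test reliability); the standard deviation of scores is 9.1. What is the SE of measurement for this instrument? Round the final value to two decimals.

Spearman-Brown: r = 2(0.621) / (1 + 0.621) = 1.2420 / 1.6210 ≃ 0.7662
The standard error of measurement is 9.1000·√(1 − 0.7662) ≃ 9.1000·0.4835 ≃ 4.4002.

4.40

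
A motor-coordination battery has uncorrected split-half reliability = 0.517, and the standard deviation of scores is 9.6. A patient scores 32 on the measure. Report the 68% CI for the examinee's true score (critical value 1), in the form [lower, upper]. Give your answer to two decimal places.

[26.58, 37.42]

r_full = 2·0.517 / (1 + 0.517) ≈ 0.682
SEM = 9.600×√(1 − 0.682) ≈ 5.417
Margin = 1 × 5.417 ≈ 5.417
Interval: (26.583, 37.417)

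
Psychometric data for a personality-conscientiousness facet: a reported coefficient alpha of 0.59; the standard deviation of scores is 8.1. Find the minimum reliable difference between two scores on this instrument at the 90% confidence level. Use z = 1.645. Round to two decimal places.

12.07

SEM = 8.10000*√(1 − 0.59000) ≈ 5.18653
SE_diff = SEM * √2 ≈ 5.18653 * 1.41421 ≈ 7.33486
Smallest detectable difference = 1.645*7.33486 ≈ 12.06585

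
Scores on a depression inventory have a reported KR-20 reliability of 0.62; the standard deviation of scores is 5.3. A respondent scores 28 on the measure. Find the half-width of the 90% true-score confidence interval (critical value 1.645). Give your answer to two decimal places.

5.37

SEM = 5.3000 · √(1 − 0.6200) = 5.3000 · √0.3800 ≈ 5.3000 · 0.6164 ≈ 3.2671
Half-width = 1.645·3.2671 ≈ 5.3744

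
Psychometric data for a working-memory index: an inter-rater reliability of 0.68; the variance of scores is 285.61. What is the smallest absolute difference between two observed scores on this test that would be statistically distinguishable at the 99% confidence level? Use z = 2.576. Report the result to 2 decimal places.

34.83

SD = √285.61 ≈ 16.9000
SEM = 16.9000 × √(1 − 0.6800) = 16.9000 × √0.3200 ≈ 16.9000 × 0.5657 ≈ 9.5601
SE_diff = SEM × √2 ≈ 9.5601 × 1.4142 ≈ 13.5200
Minimum reliable difference = 2.576 × SE_diff ≈ 2.576 × 13.5200 ≈ 34.8275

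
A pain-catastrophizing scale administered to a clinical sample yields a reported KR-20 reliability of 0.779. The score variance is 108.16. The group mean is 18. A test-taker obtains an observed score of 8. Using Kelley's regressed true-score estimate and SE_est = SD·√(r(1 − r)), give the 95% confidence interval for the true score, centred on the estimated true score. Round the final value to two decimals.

SD = √108.16 = 10.400
T̂ = r·X + (1 − r)·M = 0.779×8 + 0.221×18 = 6.232 + 3.978 ≈ 10.210
SE_est = 10.400×√(0.779×0.221) ≈ 4.315
CI = 10.210 ± 1.96 × 4.315 → [1.752, 18.668]

[1.75, 18.67]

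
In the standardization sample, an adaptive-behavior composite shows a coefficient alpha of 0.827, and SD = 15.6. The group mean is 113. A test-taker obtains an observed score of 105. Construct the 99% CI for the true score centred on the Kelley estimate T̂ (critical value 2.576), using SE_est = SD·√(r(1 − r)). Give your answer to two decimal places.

T̂ = 0.827(105) + 0.173(113) ≈ 106.384
SE_est = 15.600·√[r(1 − r)] ≈ 5.901
99% CI: 106.384 ± 15.200 ≈ (91.184, 121.584)

[91.18, 121.58]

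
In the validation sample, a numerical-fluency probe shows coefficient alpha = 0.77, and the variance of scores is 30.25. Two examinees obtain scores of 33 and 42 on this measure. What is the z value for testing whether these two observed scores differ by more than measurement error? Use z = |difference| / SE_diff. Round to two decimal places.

SD = √30.25 ≈ 5.5000
SEM = 5.5000*√(1 − 0.7700) ≈ 2.6377
Standard error of the difference = 2.6377·√2 ≈ 3.7303
z = |33 − 42| / 3.7303 = 9 / 3.7303 ≈ 2.4127

2.41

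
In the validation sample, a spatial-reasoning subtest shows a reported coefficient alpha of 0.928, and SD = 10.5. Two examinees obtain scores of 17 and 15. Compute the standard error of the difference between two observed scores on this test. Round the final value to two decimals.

SEM = 10.500 · √(1 − 0.928) = 10.500 · √0.072 ≃ 10.500 · 0.268 ≃ 2.817
SE_diff = SEM · √2 ≃ 2.817 · 1.414 ≃ 3.984

3.98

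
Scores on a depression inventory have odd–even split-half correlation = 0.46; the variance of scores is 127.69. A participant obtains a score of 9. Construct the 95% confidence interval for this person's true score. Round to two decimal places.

[-4.47, 22.47]

SD = √127.69 = 11.30000
Spearman-Brown: r = 2(0.46) / (1 + 0.46) = 0.92000 / 1.46000 ≈ 0.63014
SEM = 11.30000 · √(1 − 0.63014) = 11.30000 · √0.36986 ≈ 11.30000 · 0.60816 ≈ 6.87225
Half-width = 1.96·6.87225 ≈ 13.46961
Interval: (-4.46961, 22.46961)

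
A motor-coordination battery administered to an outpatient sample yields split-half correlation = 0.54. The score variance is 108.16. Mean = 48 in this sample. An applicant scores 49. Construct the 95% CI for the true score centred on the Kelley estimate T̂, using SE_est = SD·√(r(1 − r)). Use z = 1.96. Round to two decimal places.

σ = 108.16^(1/2) = 10.400
r_full = 2·0.54 / (1 + 0.54) ≈ 0.701
T̂ = r·X + (1 − r)·M = 0.701×49 + 0.299×48 ≈ 34.364 + 14.338 ≈ 48.701
SE_est = 10.400×√(0.701×0.299) ≈ 4.760
95% CI: 48.701 ± 9.330 ≈ (39.372, 58.031)

[39.37, 58.03]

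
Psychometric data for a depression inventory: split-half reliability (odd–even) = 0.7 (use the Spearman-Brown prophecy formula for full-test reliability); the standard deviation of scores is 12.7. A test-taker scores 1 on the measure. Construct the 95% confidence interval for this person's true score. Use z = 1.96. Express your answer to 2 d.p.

[-9.46, 11.46]

Spearman-Brown: r = 2(0.7) / (1 + 0.7) = 1.4000 / 1.7000 ≈ 0.8235
The standard error of measurement is 12.7000×√(1 − 0.8235) ≈ 12.7000×0.4201 ≈ 5.3351.
Half-width = 1.96×5.3351 ≈ 10.4567
Interval: (-9.4567, 11.4567)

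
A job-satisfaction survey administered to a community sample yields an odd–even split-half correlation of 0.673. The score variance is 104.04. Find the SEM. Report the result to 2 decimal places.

4.51

σ = 104.04^(1/2) = 10.20000
Spearman-Brown: r = 2(0.673) / (1 + 0.673) = 1.34600 / 1.67300 ≈ 0.80454
SEM = 10.20000 × √(1 − 0.80454) = 10.20000 × √0.19546 ≈ 10.20000 × 0.44211 ≈ 4.50948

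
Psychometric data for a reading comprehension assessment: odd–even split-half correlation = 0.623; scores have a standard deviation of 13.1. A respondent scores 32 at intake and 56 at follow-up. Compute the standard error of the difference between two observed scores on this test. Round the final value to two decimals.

8.93

Spearman-Brown: r = 2(0.623) / (1 + 0.623) = 1.2460 / 1.6230 ≈ 0.7677
SEM = 13.1000×√(1 − 0.7677) ≈ 6.3137
SE_diff = SEM × √2 ≈ 6.3137 × 1.4142 ≈ 8.9289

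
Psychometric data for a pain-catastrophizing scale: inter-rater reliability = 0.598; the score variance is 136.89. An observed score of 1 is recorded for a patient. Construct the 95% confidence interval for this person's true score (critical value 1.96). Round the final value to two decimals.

SD = √136.89 ≃ 11.70000
SEM = 11.70000 · √(1 − 0.59800) = 11.70000 · √0.40200 ≃ 11.70000 · 0.63403 ≃ 7.41821
Margin = 1.96 · 7.41821 ≃ 14.53968
Interval: (-13.53968, 15.53968)

[-13.54, 15.54]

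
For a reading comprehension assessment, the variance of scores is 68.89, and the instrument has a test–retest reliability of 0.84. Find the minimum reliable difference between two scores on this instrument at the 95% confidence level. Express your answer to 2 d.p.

σ = 68.89^(1/2) = 8.3000
SEM = 8.3000*√(1 − 0.8400) ≈ 3.3200
SE_diff = SEM * √2 ≈ 3.3200 * 1.4142 ≈ 4.6952
Smallest detectable difference = 1.96*4.6952 ≈ 9.2026

9.20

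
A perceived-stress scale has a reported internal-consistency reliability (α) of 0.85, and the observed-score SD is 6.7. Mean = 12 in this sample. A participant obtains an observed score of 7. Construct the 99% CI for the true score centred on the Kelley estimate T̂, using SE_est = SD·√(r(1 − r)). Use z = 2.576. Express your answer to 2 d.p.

T̂ = r·X + (1 − r)·M = 0.850*7 + 0.150*12 = 5.950 + 1.800 ≈ 7.750
SE_est = 6.700*√(0.850*0.150) ≈ 2.392
99% CI: 7.750 ± 6.163 ≈ (1.587, 13.913)

[1.59, 13.91]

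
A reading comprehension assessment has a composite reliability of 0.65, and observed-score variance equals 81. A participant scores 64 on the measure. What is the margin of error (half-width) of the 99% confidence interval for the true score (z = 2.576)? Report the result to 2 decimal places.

13.72

SD = √81 = 9.0000
SEM = 9.0000 × √(1 − 0.6500) = 9.0000 × √0.3500 ≃ 9.0000 × 0.5916 ≃ 5.3245
Half-width = 2.576×5.3245 ≃ 13.7158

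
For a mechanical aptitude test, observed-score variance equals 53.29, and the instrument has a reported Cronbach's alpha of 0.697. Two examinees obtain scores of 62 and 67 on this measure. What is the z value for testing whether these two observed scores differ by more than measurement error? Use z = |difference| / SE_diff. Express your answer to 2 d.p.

σ = 53.29^(1/2) = 7.30000
The standard error of measurement is 7.30000*√(1 − 0.69700) ≃ 7.30000*0.55045 ≃ 4.01832.
SE_diff = SEM * √2 ≃ 4.01832 * 1.41421 ≃ 5.68276
z = |62 − 67| / 5.68276 = 5 / 5.68276 ≃ 0.87985

0.88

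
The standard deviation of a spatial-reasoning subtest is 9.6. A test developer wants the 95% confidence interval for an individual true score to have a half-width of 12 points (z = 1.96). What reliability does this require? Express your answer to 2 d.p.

0.59

Required SEM = 12 / 1.96 ≈ 6.122
r = 1 − (6.122/9.6)² ≈ 1 − 0.407 ≈ 0.593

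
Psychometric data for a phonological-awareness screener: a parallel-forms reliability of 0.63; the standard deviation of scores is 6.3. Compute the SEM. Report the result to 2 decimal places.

3.83

The standard error of measurement is 6.300*√(1 − 0.630) ≃ 6.300*0.608 ≃ 3.832.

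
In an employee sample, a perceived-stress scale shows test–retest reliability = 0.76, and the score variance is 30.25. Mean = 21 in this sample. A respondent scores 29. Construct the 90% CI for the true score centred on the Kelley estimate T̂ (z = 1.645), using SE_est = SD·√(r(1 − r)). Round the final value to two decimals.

[23.22, 30.94]

SD = √30.25 = 5.50000
T̂ = r·X + (1 − r)·M = 0.76000×29 + 0.24000×21 = 22.04000 + 5.04000 ≃ 27.08000
SE_est = 5.50000×√(0.76000×0.24000) ≃ 2.34896
CI = 27.08000 ± 1.645 × 2.34896 → [23.21597, 30.94403]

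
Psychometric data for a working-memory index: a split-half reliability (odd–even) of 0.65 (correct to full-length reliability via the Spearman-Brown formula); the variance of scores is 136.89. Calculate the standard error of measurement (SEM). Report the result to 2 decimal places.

σ = 136.89^(1/2) = 11.7000
Full-length reliability (Spearman-Brown) = 2(0.65)/(1+0.65) ≈ 0.7879
The standard error of measurement is 11.7000*√(1 − 0.7879) ≈ 11.7000*0.4606 ≈ 5.3886.

5.39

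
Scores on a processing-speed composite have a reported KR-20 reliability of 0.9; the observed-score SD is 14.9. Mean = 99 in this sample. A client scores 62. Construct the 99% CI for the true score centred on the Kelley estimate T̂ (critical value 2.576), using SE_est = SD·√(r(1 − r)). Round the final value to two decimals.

[54.19, 77.21]

T̂ = 0.9000(62) + 0.1000(99) ≈ 65.7000
SE_est = SD * √(r(1 − r)) = 14.9000 * √0.0900 ≈ 14.9000 * 0.3000 ≈ 4.4700
99% CI: 65.7000 ± 11.5147 ≈ (54.1853, 77.2147)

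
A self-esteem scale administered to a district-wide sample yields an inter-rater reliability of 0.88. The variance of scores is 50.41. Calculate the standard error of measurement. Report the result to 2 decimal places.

σ = 50.41^(1/2) = 7.10000
The standard error of measurement is 7.10000*√(1 − 0.88000) ≃ 7.10000*0.34641 ≃ 2.45951.

2.46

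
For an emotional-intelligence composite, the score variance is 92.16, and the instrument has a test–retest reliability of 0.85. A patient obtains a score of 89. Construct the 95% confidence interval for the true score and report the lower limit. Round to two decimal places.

81.71

σ = 92.16^(1/2) = 9.6000
SEM = 9.6000 · √(1 − 0.8500) = 9.6000 · √0.1500 ≈ 9.6000 · 0.3873 ≈ 3.7181
1.96 · SEM ≈ 7.2874
Lower bound: 89 − 7.2874 = 81.7126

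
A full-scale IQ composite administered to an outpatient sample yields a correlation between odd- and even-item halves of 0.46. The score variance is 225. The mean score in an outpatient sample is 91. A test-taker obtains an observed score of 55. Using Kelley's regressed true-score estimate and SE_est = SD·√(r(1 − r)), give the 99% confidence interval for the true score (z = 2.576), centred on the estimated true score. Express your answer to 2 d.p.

[49.66, 86.97]

SD = √225 ≈ 15.0000
Spearman-Brown: r = 2(0.46) / (1 + 0.46) = 0.9200 / 1.4600 ≈ 0.6301
T̂ = r·X + (1 − r)·M = 0.6301·55 + 0.3699·91 ≈ 34.6575 + 33.6575 ≈ 68.3151
SE_est = SD · √(r(1 − r)) = 15.0000 · √0.2331 ≈ 15.0000 · 0.4828 ≈ 7.2415
99% CI: 68.3151 ± 18.6541 ≈ (49.6609, 86.9692)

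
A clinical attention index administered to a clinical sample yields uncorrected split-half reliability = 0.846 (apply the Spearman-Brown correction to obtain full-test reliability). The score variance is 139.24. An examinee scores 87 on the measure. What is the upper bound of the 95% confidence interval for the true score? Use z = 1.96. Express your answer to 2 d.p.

93.68

SD = √139.24 ≈ 11.80000
Full-length reliability (Spearman-Brown) = 2(0.846)/(1+0.846) ≈ 0.91658
SEM = 11.80000*√(1 − 0.91658) ≈ 3.40821
Margin = 1.96 * 3.40821 ≈ 6.68009
Upper limit = 87 + 6.68009 ≈ 93.68009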